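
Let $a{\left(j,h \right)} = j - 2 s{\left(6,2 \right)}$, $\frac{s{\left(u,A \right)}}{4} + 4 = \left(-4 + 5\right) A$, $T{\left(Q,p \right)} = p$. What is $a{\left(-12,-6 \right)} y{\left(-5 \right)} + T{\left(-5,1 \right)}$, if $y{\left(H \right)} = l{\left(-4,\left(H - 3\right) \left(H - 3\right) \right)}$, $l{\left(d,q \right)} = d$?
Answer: $-15$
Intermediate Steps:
$s{\left(u,A \right)} = -16 + 4 A$ ($s{\left(u,A \right)} = -16 + 4 \left(-4 + 5\right) A = -16 + 4 \cdot 1 A = -16 + 4 A$)
$y{\left(H \right)} = -4$
$a{\left(j,h \right)} = 16 + j$ ($a{\left(j,h \right)} = j - 2 \left(-16 + 4 \cdot 2\right) = j - 2 \left(-16 + 8\right) = j - -16 = j + 16 = 16 + j$)
$a{\left(-12,-6 \right)} y{\left(-5 \right)} + T{\left(-5,1 \right)} = \left(16 - 12\right) \left(-4\right) + 1 = 4 \left(-4\right) + 1 = -16 + 1 = -15$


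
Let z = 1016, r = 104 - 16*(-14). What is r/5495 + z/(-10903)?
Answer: -2006736/59911985 ≈ -0.033495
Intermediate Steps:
r = 328 (r = 104 + 224 = 328)
r/5495 + z/(-10903) = 328/5495 + 1016/(-10903) = 328*(1/5495) + 1016*(-1/10903) = 328/5495 - 1016/10903 = -2006736/59911985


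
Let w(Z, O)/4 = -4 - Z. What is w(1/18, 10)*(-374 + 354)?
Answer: 2920/9 ≈ 324.44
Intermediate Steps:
w(Z, O) = -16 - 4*Z (w(Z, O) = 4*(-4 - Z) = -16 - 4*Z)
w(1/18, 10)*(-374 + 354) = (-16 - 4/18)*(-374 + 354) = (-16 - 4*1/18)*(-20) = (-16 - 2/9)*(-20) = -146/9*(-20) = 2920/9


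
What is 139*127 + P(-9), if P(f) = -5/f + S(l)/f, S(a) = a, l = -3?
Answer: 158885/9 ≈ 17654.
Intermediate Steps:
P(f) = -8/f (P(f) = -5/f - 3/f = -8/f)
139*127 + P(-9) = 139*127 - 8/(-9) = 17653 - 8*(-1/9) = 17653 + 8/9 = 158885/9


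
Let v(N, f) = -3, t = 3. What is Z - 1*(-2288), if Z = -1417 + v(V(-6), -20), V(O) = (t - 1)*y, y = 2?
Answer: 868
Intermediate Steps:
V(O) = 4 (V(O) = (3 - 1)*2 = 2*2 = 4)
Z = -1420 (Z = -1417 - 3 = -1420)
Z - 1*(-2288) = -1420 - 1*(-2288) = -1420 + 2288 = 868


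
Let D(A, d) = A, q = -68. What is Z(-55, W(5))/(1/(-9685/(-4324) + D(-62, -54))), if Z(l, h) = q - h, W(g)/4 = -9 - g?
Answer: 775209/1081 ≈ 717.12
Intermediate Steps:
W(g) = -36 - 4*g (W(g) = 4*(-9 - g) = -36 - 4*g)
Z(l, h) = -68 - h
Z(-55, W(5))/(1/(-9685/(-4324) + D(-62, -54))) = (-68 - (-36 - 4*5))/(1/(-9685/(-4324) - 62)) = (-68 - (-36 - 20))/(1/(-9685*(-1/4324) - 62)) = (-68 - 1*(-56))/(1/(9685/4324 - 62)) = (-68 + 56)/(1/(-258403/4324)) = -12/(-4324/258403) = -12*(-258403/4324) = 775209/1081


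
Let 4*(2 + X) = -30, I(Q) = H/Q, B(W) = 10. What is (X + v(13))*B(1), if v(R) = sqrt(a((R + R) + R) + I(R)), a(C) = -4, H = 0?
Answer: -95 + 20*I ≈ -95.0 + 20.0*I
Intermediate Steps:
I(Q) = 0 (I(Q) = 0/Q = 0)
X = -19/2 (X = -2 + (1/4)*(-30) = -2 - 15/2 = -19/2 ≈ -9.5000)
v(R) = 2*I (v(R) = sqrt(-4 + 0) = sqrt(-4) = 2*I)
(X + v(13))*B(1) = (-19/2 + 2*I)*10 = -95 + 20*I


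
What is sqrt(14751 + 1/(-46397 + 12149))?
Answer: sqrt(4325456018814)/17124 ≈ 121.45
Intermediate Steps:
sqrt(14751 + 1/(-46397 + 12149)) = sqrt(14751 + 1/(-34248)) = sqrt(14751 - 1/34248) = sqrt(505192247/34248) = sqrt(4325456018814)/17124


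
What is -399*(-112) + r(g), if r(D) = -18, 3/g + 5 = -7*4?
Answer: 44670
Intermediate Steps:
g = -1/11 (g = 3/(-5 - 7*4) = 3/(-5 - 28) = 3/(-33) = 3*(-1/33) = -1/11 ≈ -0.090909)
-399*(-112) + r(g) = -399*(-112) - 18 = 44688 - 18 = 44670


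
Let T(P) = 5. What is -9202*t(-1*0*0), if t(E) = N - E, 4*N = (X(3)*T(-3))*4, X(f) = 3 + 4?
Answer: -322070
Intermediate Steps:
X(f) = 7
N = 35 (N = ((7*5)*4)/4 = (35*4)/4 = (¼)*140 = 35)
t(E) = 35 - E
-9202*t(-1*0*0) = -9202*(35 - (-1*0)*0) = -9202*(35 - 0*0) = -9202*(35 - 1*0) = -9202*(35 + 0) = -9202*35 = -322070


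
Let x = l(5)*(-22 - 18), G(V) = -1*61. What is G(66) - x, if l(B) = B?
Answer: 139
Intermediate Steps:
G(V) = -61
x = -200 (x = 5*(-22 - 18) = 5*(-40) = -200)
G(66) - x = -61 - 1*(-200) = -61 + 200 = 139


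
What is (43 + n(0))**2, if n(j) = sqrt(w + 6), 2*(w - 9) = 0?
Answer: (43 + sqrt(15))**2 ≈ 2197.1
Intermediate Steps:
w = 9 (w = 9 + (1/2)*0 = 9 + 0 = 9)
n(j) = sqrt(15) (n(j) = sqrt(9 + 6) = sqrt(15))
(43 + n(0))**2 = (43 + sqrt(15))**2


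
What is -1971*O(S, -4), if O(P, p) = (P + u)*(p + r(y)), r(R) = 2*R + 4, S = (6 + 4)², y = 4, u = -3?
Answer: -1529496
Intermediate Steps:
S = 100 (S = 10² = 100)
r(R) = 4 + 2*R
O(P, p) = (-3 + P)*(12 + p) (O(P, p) = (P - 3)*(p + (4 + 2*4)) = (-3 + P)*(p + (4 + 8)) = (-3 + P)*(p + 12) = (-3 + P)*(12 + p))
-1971*O(S, -4) = -1971*(-36 - 3*(-4) + 12*100 + 100*(-4)) = -1971*(-36 + 12 + 1200 - 400) = -1971*776 = -1529496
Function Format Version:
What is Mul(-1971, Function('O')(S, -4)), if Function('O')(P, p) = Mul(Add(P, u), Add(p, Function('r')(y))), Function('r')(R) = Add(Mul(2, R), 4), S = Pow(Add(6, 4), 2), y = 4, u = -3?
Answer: -1529496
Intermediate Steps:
S = 100 (S = Pow(10, 2) = 100)
Function('r')(R) = Add(4, Mul(2, R))
Function('O')(P, p) = Mul(Add(-3, P), Add(12, p)) (Function('O')(P, p) = Mul(Add(P, -3), Add(p, Add(4, Mul(2, 4)))) = Mul(Add(-3, P), Add(p, Add(4, 8))) = Mul(Add(-3, P), Add(p, 12)) = Mul(Add(-3, P), Add(12, p)))
Mul(-1971, Function('O')(S, -4)) = Mul(-1971, Add(-36, Mul(-3, -4), Mul(12, 100), Mul(100, -4))) = Mul(-1971, Add(-36, 12, 1200, -400)) = Mul(-1971, 776) = -1529496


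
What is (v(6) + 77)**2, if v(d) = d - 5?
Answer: 6084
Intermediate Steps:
v(d) = -5 + d
(v(6) + 77)**2 = ((-5 + 6) + 77)**2 = (1 + 77)**2 = 78**2 = 6084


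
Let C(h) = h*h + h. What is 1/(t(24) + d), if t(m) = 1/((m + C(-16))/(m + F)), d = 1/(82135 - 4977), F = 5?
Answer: 10184856/1118923 ≈ 9.1024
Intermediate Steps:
C(h) = h + h² (C(h) = h² + h = h + h²)
d = 1/77158 ≈ 1.2960e-5
t(m) = (5 + m)/(240 + m) (t(m) = 1/((m - 16*(1 - 16))/(m + 5)) = 1/((m - 16*(-15))/(5 + m)) = 1/((m + 240)/(5 + m)) = 1/((240 + m)/(5 + m)) = (5 + m)/(240 + m))
1/(t(24) + d) = 1/((5 + 24)/(240 + 24) + 1/77158) = 1/(29/264 + 1/77158) = 1/(1118923/10184856) = 10184856/1118923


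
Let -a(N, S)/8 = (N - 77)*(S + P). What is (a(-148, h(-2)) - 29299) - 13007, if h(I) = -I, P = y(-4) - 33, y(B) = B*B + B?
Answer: -76506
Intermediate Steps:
y(B) = B + B**2 (y(B) = B**2 + B = B + B**2)
P = -21 (P = -4*(1 - 4) - 33 = -4*(-3) - 33 = 12 - 33 = -21)
a(N, S) = -8*(-77 + N)*(-21 + S) (a(N, S) = -8*(N - 77)*(S - 21) = -8*(-77 + N)*(-21 + S))
(a(-148, h(-2)) - 29299) - 13007 = ((-12936 + 168*(-148) + 616*(-1*(-2)) - 8*(-148)*(-1*(-2))) - 29299) - 13007 = ((-12936 - 24864 + 616*2 - 8*(-148)*2) - 29299) - 13007 = ((-12936 - 24864 + 1232 + 2368) - 29299) - 13007 = (-34200 - 29299) - 13007 = -63499 - 13007 = -76506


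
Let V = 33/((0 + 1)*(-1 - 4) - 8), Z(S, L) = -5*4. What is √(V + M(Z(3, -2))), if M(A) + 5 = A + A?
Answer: I*√8034/13 ≈ 6.8948*I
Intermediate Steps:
Z(S, L) = -20
M(A) = -5 + 2*A (M(A) = -5 + (A + A) = -5 + 2*A)
V = -33/13 (V = 33/(1*(-5) - 8) = 33/(-5 - 8) = 33/(-13) = -1/13*33 = -33/13 ≈ -2.5385)
√(V + M(Z(3, -2))) = √(-33/13 + (-5 + 2*(-20))) = √(-33/13 + (-5 - 40)) = √(-33/13 - 45) = √(-618/13) = I*√8034/13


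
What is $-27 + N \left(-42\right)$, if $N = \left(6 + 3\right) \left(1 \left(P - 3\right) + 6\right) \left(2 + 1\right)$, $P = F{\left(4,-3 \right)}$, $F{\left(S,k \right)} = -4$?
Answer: $1107$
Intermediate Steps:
$P = -4$
$N = -27$ ($N = \left(6 + 3\right) \left(1 \left(-4 - 3\right) + 6\right) \left(2 + 1\right) = 9 \left(1 \left(-7\right) + 6\right) 3 = 9 \left(-7 + 6\right) 3 = 9 \left(\left(-1\right) 3\right) = 9 \left(-3\right) = -27$)
$-27 + N \left(-42\right) = -27 - -1134 = -27 + 1134 = 1107$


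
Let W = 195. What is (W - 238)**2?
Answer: 1849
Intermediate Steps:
(W - 238)**2 = (195 - 238)**2 = (-43)**2 = 1849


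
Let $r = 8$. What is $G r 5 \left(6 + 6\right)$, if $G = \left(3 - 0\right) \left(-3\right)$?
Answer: $-4320$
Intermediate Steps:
$G = -9$ ($G = \left(3 + 0\right) \left(-3\right) = 3 \left(-3\right) = -9$)
$G r 5 \left(6 + 6\right) = \left(-9\right) 8 \cdot 5 \left(6 + 6\right) = - 72 \cdot 5 \cdot 12 = \left(-72\right) 60 = -4320$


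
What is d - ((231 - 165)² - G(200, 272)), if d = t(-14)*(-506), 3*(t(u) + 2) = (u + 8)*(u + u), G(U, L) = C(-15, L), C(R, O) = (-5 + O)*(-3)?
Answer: -32481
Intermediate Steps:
C(R, O) = 15 - 3*O
G(U, L) = 15 - 3*L
t(u) = -2 + 2*u*(8 + u)/3 (t(u) = -2 + ((u + 8)*(u + u))/3 = -2 + ((8 + u)*(2*u))/3 = -2 + (2*u*(8 + u))/3 = -2 + 2*u*(8 + u)/3)
d = -27324 (d = (-2 + (⅔)*(-14)² + (16/3)*(-14))*(-506) = (-2 + (⅔)*196 - 224/3)*(-506) = (-2 + 392/3 - 224/3)*(-506) = 54*(-506) = -27324)
d - ((231 - 165)² - G(200, 272)) = -27324 - ((231 - 165)² - (15 - 3*272)) = -27324 - (66² - (15 - 816)) = -27324 - (4356 - 1*(-801)) = -27324 - (4356 + 801) = -27324 - 1*5157 = -27324 - 5157 = -32481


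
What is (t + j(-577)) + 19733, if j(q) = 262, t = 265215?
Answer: 285210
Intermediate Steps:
(t + j(-577)) + 19733 = (265215 + 262) + 19733 = 265477 + 19733 = 285210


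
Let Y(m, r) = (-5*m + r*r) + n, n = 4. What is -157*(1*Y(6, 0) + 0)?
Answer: 4082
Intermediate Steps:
Y(m, r) = 4 + r² - 5*m (Y(m, r) = (-5*m + r*r) + 4 = (-5*m + r²) + 4 = (r² - 5*m) + 4 = 4 + r² - 5*m)
-157*(1*Y(6, 0) + 0) = -157*(1*(4 + 0² - 5*6) + 0) = -157*(1*(4 + 0 - 30) + 0) = -157*(1*(-26) + 0) = -157*(-26 + 0) = -157*(-26) = 4082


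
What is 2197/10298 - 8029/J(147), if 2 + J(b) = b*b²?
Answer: 6896133995/32711813258 ≈ 0.21081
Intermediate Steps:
J(b) = -2 + b³ (J(b) = -2 + b*b² = -2 + b³)
2197/10298 - 8029/J(147) = 2197/10298 - 8029/(-2 + 147³) = 2197*(1/10298) - 8029/(-2 + 3176523) = 2197/10298 - 8029/3176521 = 6896133995/32711813258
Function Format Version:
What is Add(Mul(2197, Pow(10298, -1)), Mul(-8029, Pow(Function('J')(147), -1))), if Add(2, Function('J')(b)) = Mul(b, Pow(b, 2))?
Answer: Rational(6896133995, 32711813258) ≈ 0.21081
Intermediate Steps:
Function('J')(b) = Add(-2, Pow(b, 3)) (Function('J')(b) = Add(-2, Mul(b, Pow(b, 2))) = Add(-2, Pow(b, 3)))
Add(Mul(2197, Pow(10298, -1)), Mul(-8029, Pow(Function('J')(147), -1))) = Add(Mul(2197, Pow(10298, -1)), Mul(-8029, Pow(Add(-2, Pow(147, 3)), -1))) = Add(Mul(2197, Rational(1, 10298)), Mul(-8029, Pow(Add(-2, 3176523), -1))) = Add(Rational(2197, 10298), Mul(-8029, Pow(3176521, -1))) = Add(Rational(2197, 10298), Mul(-8029, Rational(1, 3176521))) = Add(Rational(2197, 10298), Rational(-8029, 3176521)) = Rational(6896133995, 32711813258)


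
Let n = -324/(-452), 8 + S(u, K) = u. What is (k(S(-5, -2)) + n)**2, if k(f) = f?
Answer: 1926544/12769 ≈ 150.88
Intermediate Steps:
S(u, K) = -8 + u
n = 81/113 (n = -324*(-1/452) = 81/113 ≈ 0.71681)
(k(S(-5, -2)) + n)**2 = ((-8 - 5) + 81/113)**2 = (-13 + 81/113)**2 = (-1388/113)**2 = 1926544/12769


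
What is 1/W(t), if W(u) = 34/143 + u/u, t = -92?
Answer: 143/177 ≈ 0.80791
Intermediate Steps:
W(u) = 177/143 (W(u) = 34*(1/143) + 1 = 34/143 + 1 = 177/143)
1/W(t) = 1/(177/143) = 143/177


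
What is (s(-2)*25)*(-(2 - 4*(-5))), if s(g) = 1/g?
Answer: 275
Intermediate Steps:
(s(-2)*25)*(-(2 - 4*(-5))) = (25/(-2))*(-(2 - 4*(-5))) = (-½*25)*(-(2 + 20)) = -(-25)*22/2 = -25/2*(-22) = 275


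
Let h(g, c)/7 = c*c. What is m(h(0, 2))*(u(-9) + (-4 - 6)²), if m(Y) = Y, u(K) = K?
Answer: 2548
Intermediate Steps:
h(g, c) = 7*c² (h(g, c) = 7*(c*c) = 7*c²)
m(h(0, 2))*(u(-9) + (-4 - 6)²) = (7*2²)*(-9 + (-4 - 6)²) = (7*4)*(-9 + (-10)²) = 28*(-9 + 100) = 28*91 = 2548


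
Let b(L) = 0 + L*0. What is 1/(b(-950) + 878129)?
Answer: 1/878129 ≈ 1.1388e-6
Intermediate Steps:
b(L) = 0 (b(L) = 0 + 0 = 0)
1/(b(-950) + 878129) = 1/(0 + 878129) = 1/878129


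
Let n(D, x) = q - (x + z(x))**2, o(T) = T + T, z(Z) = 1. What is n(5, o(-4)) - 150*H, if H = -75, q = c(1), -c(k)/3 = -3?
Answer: 11210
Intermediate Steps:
c(k) = 9 (c(k) = -3*(-3) = 9)
q = 9
o(T) = 2*T
n(D, x) = 9 - (1 + x)**2 (n(D, x) = 9 - (x + 1)**2 = 9 - (1 + x)**2)
n(5, o(-4)) - 150*H = (9 - (1 + 2*(-4))**2) - 150*(-75) = (9 - (1 - 8)**2) + 11250 = (9 - 1*(-7)**2) + 11250 = (9 - 1*49) + 11250 = (9 - 49) + 11250 = -40 + 11250 = 11210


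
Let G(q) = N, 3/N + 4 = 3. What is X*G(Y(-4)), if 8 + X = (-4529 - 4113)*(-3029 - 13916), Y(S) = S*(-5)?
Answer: -439316046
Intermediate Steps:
N = -3 (N = 3/(-4 + 3) = 3/(-1) = 3*(-1) = -3)
Y(S) = -5*S
X = 146438682 (X = -8 + (-4529 - 4113)*(-3029 - 13916) = -8 - 8642*(-16945) = -8 + 146438690 = 146438682)
G(q) = -3
X*G(Y(-4)) = 146438682*(-3) = -439316046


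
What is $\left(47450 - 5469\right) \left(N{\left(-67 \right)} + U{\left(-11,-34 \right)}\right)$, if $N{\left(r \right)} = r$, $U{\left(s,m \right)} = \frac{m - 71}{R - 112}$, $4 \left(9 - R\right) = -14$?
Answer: $- \frac{550916663}{199} \approx -2.7684 \cdot 10^{6}$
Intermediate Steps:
$R = \frac{25}{2}$ ($R = 9 - - \frac{7}{2} = 9 + \frac{7}{2} = \frac{25}{2} \approx 12.5$)
$U{\left(s,m \right)} = \frac{142}{199} - \frac{2 m}{199}$ ($U{\left(s,m \right)} = \frac{m - 71}{\frac{25}{2} - 112} = \frac{-71 + m}{- \frac{199}{2}} = \left(-71 + m\right) \left(- \frac{2}{199}\right) = \frac{142}{199} - \frac{2 m}{199}$)
$\left(47450 - 5469\right) \left(N{\left(-67 \right)} + U{\left(-11,-34 \right)}\right) = \left(47450 - 5469\right) \left(-67 + \left(\frac{142}{199} - - \frac{68}{199}\right)\right) = 41981 \left(-67 + \left(\frac{142}{199} + \frac{68}{199}\right)\right) = 41981 \left(-67 + \frac{210}{199}\right) = 41981 \left(- \frac{13123}{199}\right) = - \frac{550916663}{199}$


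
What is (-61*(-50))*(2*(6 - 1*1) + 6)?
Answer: 48800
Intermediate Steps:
(-61*(-50))*(2*(6 - 1*1) + 6) = 3050*(2*(6 - 1) + 6) = 3050*(2*5 + 6) = 3050*(10 + 6) = 3050*16 = 48800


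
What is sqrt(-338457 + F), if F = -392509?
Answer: I*sqrt(730966) ≈ 854.97*I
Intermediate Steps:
sqrt(-338457 + F) = sqrt(-338457 - 392509) = sqrt(-730966) = I*sqrt(730966)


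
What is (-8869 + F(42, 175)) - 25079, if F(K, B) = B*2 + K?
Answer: -33556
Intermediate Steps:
F(K, B) = K + 2*B (F(K, B) = 2*B + K = K + 2*B)
(-8869 + F(42, 175)) - 25079 = (-8869 + (42 + 2*175)) - 25079 = (-8869 + (42 + 350)) - 25079 = (-8869 + 392) - 25079 = -8477 - 25079 = -33556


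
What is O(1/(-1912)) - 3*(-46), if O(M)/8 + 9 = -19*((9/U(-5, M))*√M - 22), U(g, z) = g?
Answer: 3410 + 342*I*√478/1195 ≈ 3410.0 + 6.2571*I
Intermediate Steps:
O(M) = 3272 + 1368*√M/5 (O(M) = -72 + 8*(-19*((9/(-5))*√M - 22)) = -72 + 8*(-19*((9*(-⅕))*√M - 22)) = -72 + 8*(-19*(-9*√M/5 - 22)) = -72 + 8*(-19*(-22 - 9*√M/5)) = -72 + 8*(418 + 171*√M/5) = -72 + (3344 + 1368*√M/5) = 3272 + 1368*√M/5)
O(1/(-1912)) - 3*(-46) = (3272 + 1368*√(1/(-1912))/5) - 3*(-46) = (3272 + 1368*√(-1/1912)/5) - 1*(-138) = (3272 + 1368*(I*√478/956)/5) + 138 = (3272 + 342*I*√478/1195) + 138 = 3410 + 342*I*√478/1195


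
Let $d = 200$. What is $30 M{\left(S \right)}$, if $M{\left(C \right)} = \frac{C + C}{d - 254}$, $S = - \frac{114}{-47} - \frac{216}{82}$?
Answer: $\frac{1340}{5781} \approx 0.23179$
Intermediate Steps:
$S = - \frac{402}{1927}$ ($S = \left(-114\right) \left(- \frac{1}{47}\right) - \frac{108}{41} = \frac{114}{47} - \frac{108}{41} = - \frac{402}{1927} \approx -0.20861$)
$M{\left(C \right)} = - \frac{C}{27}$ ($M{\left(C \right)} = \frac{C + C}{200 - 254} = \frac{2 C}{-54} = 2 C \left(- \frac{1}{54}\right) = - \frac{C}{27}$)
$30 M{\left(S \right)} = 30 \left(\left(- \frac{1}{27}\right) \left(- \frac{402}{1927}\right)\right) = 30 \cdot \frac{134}{17343} = \frac{1340}{5781}$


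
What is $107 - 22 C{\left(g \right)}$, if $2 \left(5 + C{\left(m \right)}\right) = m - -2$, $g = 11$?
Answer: $74$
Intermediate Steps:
$C{\left(m \right)} = -4 + \frac{m}{2}$ ($C{\left(m \right)} = -5 + \frac{m - -2}{2} = -5 + \frac{m + 2}{2} = -5 + \frac{2 + m}{2} = -5 + \left(1 + \frac{m}{2}\right) = -4 + \frac{m}{2}$)
$107 - 22 C{\left(g \right)} = 107 - 22 \left(-4 + \frac{1}{2} \cdot 11\right) = 107 - 22 \left(-4 + \frac{11}{2}\right) = 107 - 33 = 74$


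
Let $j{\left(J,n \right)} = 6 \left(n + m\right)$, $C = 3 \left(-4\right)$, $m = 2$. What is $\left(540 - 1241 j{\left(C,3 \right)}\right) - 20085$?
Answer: $-56775$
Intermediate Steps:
$C = -12$
$j{\left(J,n \right)} = 12 + 6 n$ ($j{\left(J,n \right)} = 6 \left(n + 2\right) = 6 \left(2 + n\right) = 12 + 6 n$)
$\left(540 - 1241 j{\left(C,3 \right)}\right) - 20085 = \left(540 - 1241 \left(12 + 6 \cdot 3\right)\right) - 20085 = \left(540 - 1241 \left(12 + 18\right)\right) - 20085 = \left(540 - 37230\right) - 20085 = -36690 - 20085 = -56775$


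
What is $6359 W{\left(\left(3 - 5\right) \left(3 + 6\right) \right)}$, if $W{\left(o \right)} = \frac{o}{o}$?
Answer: $6359$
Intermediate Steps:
$W{\left(o \right)} = 1$
$6359 W{\left(\left(3 - 5\right) \left(3 + 6\right) \right)} = 6359 \cdot 1 = 6359$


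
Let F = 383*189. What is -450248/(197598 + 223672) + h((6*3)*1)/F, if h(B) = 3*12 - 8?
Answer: -2327164744/2178176535 ≈ -1.0684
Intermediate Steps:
F = 72387
h(B) = 28 (h(B) = 36 - 8 = 28)
-450248/(197598 + 223672) + h((6*3)*1)/F = -450248/(197598 + 223672) + 28/72387 = -450248/421270 + 28*(1/72387) = -450248*1/421270 + 4/10341 = -225124/210635 + 4/10341 = -2327164744/2178176535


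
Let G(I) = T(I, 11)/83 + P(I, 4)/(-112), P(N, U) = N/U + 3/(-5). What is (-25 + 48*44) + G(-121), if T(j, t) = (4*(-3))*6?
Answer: 387904971/185920 ≈ 2086.4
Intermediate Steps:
T(j, t) = -72 (T(j, t) = -12*6 = -72)
P(N, U) = -⅗ + N/U (P(N, U) = N/U + 3*(-⅕) = N/U - ⅗ = -⅗ + N/U)
G(I) = -40071/46480 - I/448 (G(I) = -72/83 + (-⅗ + I/4)/(-112) = -72*1/83 + (-⅗ + I*(¼))*(-1/112) = -72/83 + (-⅗ + I/4)*(-1/112) = -72/83 + (3/560 - I/448) = -40071/46480 - I/448)
(-25 + 48*44) + G(-121) = (-25 + 48*44) + (-40071/46480 - 1/448*(-121)) = (-25 + 2112) + (-40071/46480 + 121/448) = 2087 - 110069/185920 = 387904971/185920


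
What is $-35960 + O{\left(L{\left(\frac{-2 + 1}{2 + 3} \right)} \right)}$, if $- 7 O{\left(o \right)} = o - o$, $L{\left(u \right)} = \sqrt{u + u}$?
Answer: $-35960$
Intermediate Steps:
$L{\left(u \right)} = \sqrt{2} \sqrt{u}$ ($L{\left(u \right)} = \sqrt{2 u} = \sqrt{2} \sqrt{u}$)
$O{\left(o \right)} = 0$ ($O{\left(o \right)} = - \frac{o - o}{7} = \left(- \frac{1}{7}\right) 0 = 0$)
$-35960 + O{\left(L{\left(\frac{-2 + 1}{2 + 3} \right)} \right)} = -35960 + 0 = -35960$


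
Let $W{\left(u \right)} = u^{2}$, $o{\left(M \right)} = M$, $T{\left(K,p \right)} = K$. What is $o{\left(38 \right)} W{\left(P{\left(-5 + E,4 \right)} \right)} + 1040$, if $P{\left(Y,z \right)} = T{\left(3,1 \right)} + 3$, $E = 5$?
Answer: $2408$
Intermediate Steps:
$P{\left(Y,z \right)} = 6$ ($P{\left(Y,z \right)} = 3 + 3 = 6$)
$o{\left(38 \right)} W{\left(P{\left(-5 + E,4 \right)} \right)} + 1040 = 38 \cdot 6^{2} + 1040 = 38 \cdot 36 + 1040 = 1368 + 1040 = 2408$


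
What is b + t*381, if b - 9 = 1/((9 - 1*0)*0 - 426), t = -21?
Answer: -3404593/426 ≈ -7992.0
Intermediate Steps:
b = 3833/426 (b = 9 + 1/((9 - 1*0)*0 - 426) = 9 + 1/((9 + 0)*0 - 426) = 9 + 1/(9*0 - 426) = 9 + 1/(0 - 426) = 9 + 1/(-426) = 9 - 1/426 = 3833/426 ≈ 8.9977)
b + t*381 = 3833/426 - 21*381 = 3833/426 - 8001 = -3404593/426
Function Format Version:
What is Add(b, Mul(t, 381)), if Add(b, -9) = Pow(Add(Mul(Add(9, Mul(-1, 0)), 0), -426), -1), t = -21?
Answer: Rational(-3404593, 426) ≈ -7992.0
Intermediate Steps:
b = Rational(3833, 426) (b = Add(9, Pow(Add(Mul(Add(9, Mul(-1, 0)), 0), -426), -1)) = Add(9, Pow(Add(Mul(Add(9, 0), 0), -426), -1)) = Add(9, Pow(Add(Mul(9, 0), -426), -1)) = Add(9, Pow(Add(0, -426), -1)) = Add(9, Pow(-426, -1)) = Add(9, Rational(-1, 426)) = Rational(3833, 426) ≈ 8.9977)
Add(b, Mul(t, 381)) = Add(Rational(3833, 426), Mul(-21, 381)) = Add(Rational(3833, 426), -8001) = Rational(-3404593, 426)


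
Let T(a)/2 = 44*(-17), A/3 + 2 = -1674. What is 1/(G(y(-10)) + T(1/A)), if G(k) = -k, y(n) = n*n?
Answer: -1/1596 ≈ -0.00062657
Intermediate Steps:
y(n) = n²
A = -5028 (A = -6 + 3*(-1674) = -6 - 5022 = -5028)
T(a) = -1496 (T(a) = 2*(44*(-17)) = 2*(-748) = -1496)
1/(G(y(-10)) + T(1/A)) = 1/(-1*(-10)² - 1496) = 1/(-1*100 - 1496) = 1/(-100 - 1496) = 1/(-1596) = -1/1596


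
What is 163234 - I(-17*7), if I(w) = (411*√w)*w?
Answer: 163234 + 48909*I*√119 ≈ 1.6323e+5 + 5.3353e+5*I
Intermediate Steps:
I(w) = 411*w^(3/2)
163234 - I(-17*7) = 163234 - 411*(-17*7)^(3/2) = 163234 - 411*(-119)^(3/2) = 163234 - 411*(-119*I*√119) = 163234 - (-48909)*I*√119 = 163234 + 48909*I*√119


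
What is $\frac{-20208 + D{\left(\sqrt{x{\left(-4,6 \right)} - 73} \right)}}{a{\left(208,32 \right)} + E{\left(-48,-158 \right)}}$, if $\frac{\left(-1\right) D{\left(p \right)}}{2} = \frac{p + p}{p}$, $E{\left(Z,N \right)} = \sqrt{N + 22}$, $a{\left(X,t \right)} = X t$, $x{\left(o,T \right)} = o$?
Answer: $- \frac{542464}{178639} + \frac{163 i \sqrt{34}}{178639} \approx -3.0366 + 0.0053205 i$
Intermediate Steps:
$E{\left(Z,N \right)} = \sqrt{22 + N}$
$D{\left(p \right)} = -4$ ($D{\left(p \right)} = - 2 \frac{p + p}{p} = - 2 \frac{2 p}{p} = \left(-2\right) 2 = -4$)
$\frac{-20208 + D{\left(\sqrt{x{\left(-4,6 \right)} - 73} \right)}}{a{\left(208,32 \right)} + E{\left(-48,-158 \right)}} = \frac{-20208 - 4}{208 \cdot 32 + \sqrt{22 - 158}} = - \frac{20212}{6656 + \sqrt{-136}} = - \frac{20212}{6656 + 2 i \sqrt{34}}$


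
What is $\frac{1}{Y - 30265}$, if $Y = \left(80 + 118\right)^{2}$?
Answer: $\frac{1}{8939} \approx 0.00011187$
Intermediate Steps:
$Y = 39204$ ($Y = 198^{2} = 39204$)
$\frac{1}{Y - 30265} = \frac{1}{39204 - 30265} = \frac{1}{8939}$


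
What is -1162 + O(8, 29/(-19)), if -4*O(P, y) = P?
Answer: -1164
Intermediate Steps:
O(P, y) = -P/4
-1162 + O(8, 29/(-19)) = -1162 - ¼*8 = -1162 - 2 = -1164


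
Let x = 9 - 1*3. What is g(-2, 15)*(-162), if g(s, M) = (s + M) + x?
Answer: -3078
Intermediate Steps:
x = 6 (x = 9 - 3 = 6)
g(s, M) = 6 + M + s (g(s, M) = (s + M) + 6 = (M + s) + 6 = 6 + M + s)
g(-2, 15)*(-162) = (6 + 15 - 2)*(-162) = 19*(-162) = -3078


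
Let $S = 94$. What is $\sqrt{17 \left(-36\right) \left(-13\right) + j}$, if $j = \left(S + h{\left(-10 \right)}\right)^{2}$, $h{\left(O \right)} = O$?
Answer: $6 \sqrt{417} \approx 122.52$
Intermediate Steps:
$j = 7056$ ($j = \left(94 - 10\right)^{2} = 84^{2} = 7056$)
$\sqrt{17 \left(-36\right) \left(-13\right) + j} = \sqrt{17 \left(-36\right) \left(-13\right) + 7056} = \sqrt{\left(-612\right) \left(-13\right) + 7056} = \sqrt{7956 + 7056} = \sqrt{15012} = 6 \sqrt{417}$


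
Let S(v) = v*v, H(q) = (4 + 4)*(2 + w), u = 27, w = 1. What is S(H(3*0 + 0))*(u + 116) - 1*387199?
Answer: -304831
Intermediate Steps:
H(q) = 24 (H(q) = (4 + 4)*(2 + 1) = 8*3 = 24)
S(v) = v²
S(H(3*0 + 0))*(u + 116) - 1*387199 = 24²*(27 + 116) - 1*387199 = 576*143 - 387199 = 82368 - 387199 = -304831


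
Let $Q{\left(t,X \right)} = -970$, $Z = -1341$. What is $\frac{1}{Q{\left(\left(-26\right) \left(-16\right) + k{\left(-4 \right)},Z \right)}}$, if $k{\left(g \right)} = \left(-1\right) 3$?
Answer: $- \frac{1}{970} \approx -0.0010309$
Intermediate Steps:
$k{\left(g \right)} = -3$
$\frac{1}{Q{\left(\left(-26\right) \left(-16\right) + k{\left(-4 \right)},Z \right)}} = \frac{1}{-970} = - \frac{1}{970}$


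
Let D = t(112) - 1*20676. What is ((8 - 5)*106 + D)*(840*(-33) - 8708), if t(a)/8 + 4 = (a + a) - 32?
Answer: 686813512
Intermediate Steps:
t(a) = -288 + 16*a (t(a) = -32 + 8*((a + a) - 32) = -32 + 8*(2*a - 32) = -32 + 8*(-32 + 2*a) = -32 + (-256 + 16*a) = -288 + 16*a)
D = -19172 (D = (-288 + 16*112) - 1*20676 = (-288 + 1792) - 20676 = 1504 - 20676 = -19172)
((8 - 5)*106 + D)*(840*(-33) - 8708) = ((8 - 5)*106 - 19172)*(840*(-33) - 8708) = (3*106 - 19172)*(-27720 - 8708) = (318 - 19172)*(-36428) = -18854*(-36428) = 686813512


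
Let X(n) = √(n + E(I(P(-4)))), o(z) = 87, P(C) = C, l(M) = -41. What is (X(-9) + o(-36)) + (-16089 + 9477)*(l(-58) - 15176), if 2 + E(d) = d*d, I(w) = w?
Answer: 100614891 + √5 ≈ 1.0061e+8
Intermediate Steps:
E(d) = -2 + d² (E(d) = -2 + d*d = -2 + d²)
X(n) = √(14 + n) (X(n) = √(n + (-2 + (-4)²)) = √(n + (-2 + 16)) = √(n + 14) = √(14 + n))
(X(-9) + o(-36)) + (-16089 + 9477)*(l(-58) - 15176) = (√(14 - 9) + 87) + (-16089 + 9477)*(-41 - 15176) = (√5 + 87) - 6612*(-15217) = (87 + √5) + 100614804 = 100614891 + √5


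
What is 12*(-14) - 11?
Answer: -179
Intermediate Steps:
12*(-14) - 11 = -168 - 11 = -179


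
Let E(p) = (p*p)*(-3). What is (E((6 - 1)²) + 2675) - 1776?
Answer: -976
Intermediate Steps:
E(p) = -3*p² (E(p) = p²*(-3) = -3*p²)
(E((6 - 1)²) + 2675) - 1776 = (-3*(6 - 1)⁴ + 2675) - 1776 = (-3*(5²)² + 2675) - 1776 = (-3*25² + 2675) - 1776 = (-3*625 + 2675) - 1776 = (-1875 + 2675) - 1776 = 800 - 1776 = -976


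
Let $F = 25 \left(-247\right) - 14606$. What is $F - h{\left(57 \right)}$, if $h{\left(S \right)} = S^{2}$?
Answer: $-24030$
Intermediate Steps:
$F = -20781$ ($F = -6175 - 14606 = -20781$)
$F - h{\left(57 \right)} = -20781 - 57^{2} = -20781 - 3249 = -24030$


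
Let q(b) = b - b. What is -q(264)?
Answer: 0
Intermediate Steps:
q(b) = 0
-q(264) = -1*0 = 0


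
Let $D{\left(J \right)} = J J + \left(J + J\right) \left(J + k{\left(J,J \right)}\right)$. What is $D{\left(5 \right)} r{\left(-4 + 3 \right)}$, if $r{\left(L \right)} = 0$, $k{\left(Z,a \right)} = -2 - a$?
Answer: $0$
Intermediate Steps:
$D{\left(J \right)} = J^{2} - 4 J$ ($D{\left(J \right)} = J J + \left(J + J\right) \left(J - \left(2 + J\right)\right) = J^{2} + 2 J \left(-2\right) = J^{2} - 4 J$)
$D{\left(5 \right)} r{\left(-4 + 3 \right)} = 5 \left(-4 + 5\right) 0 = 5 \cdot 1 \cdot 0 = 5 \cdot 0 = 0$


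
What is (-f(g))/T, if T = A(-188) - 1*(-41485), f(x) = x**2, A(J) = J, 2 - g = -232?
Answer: -54756/41297 ≈ -1.3259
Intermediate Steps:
g = 234 (g = 2 - 1*(-232) = 2 + 232 = 234)
T = 41297 (T = -188 - 1*(-41485) = -188 + 41485 = 41297)
(-f(g))/T = -1*234**2/41297 = -1*54756*(1/41297) = -54756*1/41297 = -54756/41297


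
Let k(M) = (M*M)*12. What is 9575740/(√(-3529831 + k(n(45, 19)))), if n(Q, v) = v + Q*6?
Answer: -9575740*I*√2527579/2527579 ≈ -6023.1*I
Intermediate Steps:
n(Q, v) = v + 6*Q
k(M) = 12*M² (k(M) = M²*12 = 12*M²)
9575740/(√(-3529831 + k(n(45, 19)))) = 9575740/(√(-3529831 + 12*(19 + 6*45)²)) = 9575740/(√(-3529831 + 12*(19 + 270)²)) = 9575740/(√(-3529831 + 12*289²)) = 9575740/(√(-3529831 + 12*83521)) = 9575740/(√(-3529831 + 1002252)) = 9575740/(√(-2527579)) = 9575740/((I*√2527579)) = 9575740*(-I*√2527579/2527579) = -9575740*I*√2527579/2527579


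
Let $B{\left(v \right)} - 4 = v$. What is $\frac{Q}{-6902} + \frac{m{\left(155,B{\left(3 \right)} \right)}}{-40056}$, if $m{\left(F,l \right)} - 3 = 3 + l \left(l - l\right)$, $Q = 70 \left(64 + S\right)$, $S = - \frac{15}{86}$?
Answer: $- \frac{91632609}{141524524} \approx -0.64747$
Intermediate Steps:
$B{\left(v \right)} = 4 + v$
$S = - \frac{15}{86}$ ($S = \left(-15\right) \frac{1}{86} = - \frac{15}{86} \approx -0.17442$)
$Q = \frac{192115}{43}$ ($Q = 70 \left(64 - \frac{15}{86}\right) = 70 \cdot \frac{5489}{86} = \frac{192115}{43} \approx 4467.8$)
$m{\left(F,l \right)} = 6$ ($m{\left(F,l \right)} = 3 + \left(3 + l \left(l - l\right)\right) = 3 + \left(3 + l 0\right) = 3 + \left(3 + 0\right) = 3 + 3 = 6$)
$\frac{Q}{-6902} + \frac{m{\left(155,B{\left(3 \right)} \right)}}{-40056} = \frac{192115}{43 \left(-6902\right)} + \frac{6}{-40056} = \frac{192115}{43} \left(- \frac{1}{6902}\right) + 6 \left(- \frac{1}{40056}\right) = - \frac{27445}{42398} - \frac{1}{6676} = - \frac{91632609}{141524524}$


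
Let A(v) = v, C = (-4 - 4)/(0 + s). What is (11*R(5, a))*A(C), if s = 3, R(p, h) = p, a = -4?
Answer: -440/3 ≈ -146.67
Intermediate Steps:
C = -8/3 (C = (-4 - 4)/(0 + 3) = -8/3 ≈ -2.6667)
(11*R(5, a))*A(C) = (11*5)*(-8/3) = 55*(-8/3) = -440/3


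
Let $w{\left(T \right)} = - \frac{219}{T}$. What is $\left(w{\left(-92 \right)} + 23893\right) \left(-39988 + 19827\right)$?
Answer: $- \frac{44321438375}{92} \approx -4.8175 \cdot 10^{8}$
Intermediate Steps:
$\left(w{\left(-92 \right)} + 23893\right) \left(-39988 + 19827\right) = \left(- \frac{219}{-92} + 23893\right) \left(-39988 + 19827\right) = \left(\left(-219\right) \left(- \frac{1}{92}\right) + 23893\right) \left(-20161\right) = \left(\frac{219}{92} + 23893\right) \left(-20161\right) = \frac{2198375}{92} \left(-20161\right) = - \frac{44321438375}{92}$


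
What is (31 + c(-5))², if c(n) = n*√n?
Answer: 836 - 310*I*√5 ≈ 836.0 - 693.18*I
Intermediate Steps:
c(n) = n^(3/2)
(31 + c(-5))² = (31 + (-5)^(3/2))² = (31 - 5*I*√5)²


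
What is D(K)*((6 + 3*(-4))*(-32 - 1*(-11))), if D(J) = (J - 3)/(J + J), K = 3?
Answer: 0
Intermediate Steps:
D(J) = (-3 + J)/(2*J) (D(J) = (-3 + J)/((2*J)) = (-3 + J)*(1/(2*J)) = (-3 + J)/(2*J))
D(K)*((6 + 3*(-4))*(-32 - 1*(-11))) = ((½)*(-3 + 3)/3)*((6 + 3*(-4))*(-32 - 1*(-11))) = ((½)*(⅓)*0)*((6 - 12)*(-32 + 11)) = 0*(-6*(-21)) = 0*126 = 0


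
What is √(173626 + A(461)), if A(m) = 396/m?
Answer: √36899353702/461 ≈ 416.69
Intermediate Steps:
√(173626 + A(461)) = √(173626 + 396/461) = √(80041982/461) = √36899353702/461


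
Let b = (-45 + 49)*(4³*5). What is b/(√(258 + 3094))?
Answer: 320*√838/419 ≈ 22.108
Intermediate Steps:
b = 1280 (b = 4*(64*5) = 4*320 = 1280)
b/(√(258 + 3094)) = 1280/(√(258 + 3094)) = 1280/(√3352) = 1280/((2*√838)) = 1280*(√838/1676) = 320*√838/419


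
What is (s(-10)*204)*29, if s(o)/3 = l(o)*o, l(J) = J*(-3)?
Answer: -5324400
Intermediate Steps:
l(J) = -3*J
s(o) = -9*o² (s(o) = 3*((-3*o)*o) = 3*(-3*o²) = -9*o²)
(s(-10)*204)*29 = (-9*(-10)²*204)*29 = (-9*100*204)*29 = -900*204*29 = -183600*29 = -5324400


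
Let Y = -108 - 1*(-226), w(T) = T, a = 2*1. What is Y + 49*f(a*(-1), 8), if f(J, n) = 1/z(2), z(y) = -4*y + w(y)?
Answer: 659/6 ≈ 109.83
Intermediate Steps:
a = 2
z(y) = -3*y (z(y) = -4*y + y = -3*y)
Y = 118 (Y = -108 + 226 = 118)
f(J, n) = -⅙ (f(J, n) = 1/(-3*2) = 1/(-6) = -⅙)
Y + 49*f(a*(-1), 8) = 118 + 49*(-⅙) = 118 - 49/6 = 659/6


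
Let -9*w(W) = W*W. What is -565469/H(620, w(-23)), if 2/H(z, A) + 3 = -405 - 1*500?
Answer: 256722926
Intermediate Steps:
w(W) = -W²/9 (w(W) = -W*W/9 = -W²/9)
H(z, A) = -1/454 (H(z, A) = 2/(-3 + (-405 - 1*500)) = 2/(-3 + (-405 - 500)) = 2/(-3 - 905) = 2/(-908) = 2*(-1/908) = -1/454)
-565469/H(620, w(-23)) = -565469/(-1/454) = -565469*(-454) = 256722926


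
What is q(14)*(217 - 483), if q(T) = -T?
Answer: 3724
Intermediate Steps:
q(14)*(217 - 483) = (-1*14)*(217 - 483) = -14*(-266) = 3724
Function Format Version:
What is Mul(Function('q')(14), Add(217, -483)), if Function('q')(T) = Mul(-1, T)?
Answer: 3724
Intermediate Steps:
Mul(Function('q')(14), Add(217, -483)) = Mul(Mul(-1, 14), Add(217, -483)) = Mul(-14, -266) = 3724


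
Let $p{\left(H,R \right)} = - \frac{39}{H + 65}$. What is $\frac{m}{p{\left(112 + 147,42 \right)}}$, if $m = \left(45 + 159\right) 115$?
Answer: $- \frac{2533680}{13} \approx -1.949 \cdot 10^{5}$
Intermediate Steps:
$p{\left(H,R \right)} = - \frac{39}{65 + H}$
$m = 23460$ ($m = 204 \cdot 115 = 23460$)
$\frac{m}{p{\left(112 + 147,42 \right)}} = \frac{23460}{\left(-39\right) \frac{1}{65 + \left(112 + 147\right)}} = \frac{23460}{\left(-39\right) \frac{1}{65 + 259}} = \frac{23460}{\left(-39\right) \frac{1}{324}} = \frac{23460}{- \frac{13}{108}} = 23460 \left(- \frac{108}{13}\right) = - \frac{2533680}{13}$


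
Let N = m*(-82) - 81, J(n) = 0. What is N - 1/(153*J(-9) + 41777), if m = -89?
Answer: 301504608/41777 ≈ 7217.0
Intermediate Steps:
N = 7217 (N = -89*(-82) - 81 = 7298 - 81 = 7217)
N - 1/(153*J(-9) + 41777) = 7217 - 1/(153*0 + 41777) = 7217 - 1/(0 + 41777) = 7217 - 1/41777 = 301504608/41777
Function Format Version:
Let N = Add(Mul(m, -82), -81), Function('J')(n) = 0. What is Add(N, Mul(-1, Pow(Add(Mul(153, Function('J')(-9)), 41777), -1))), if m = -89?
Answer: Rational(301504608, 41777) ≈ 7217.0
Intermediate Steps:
N = 7217 (N = Add(Mul(-89, -82), -81) = Add(7298, -81) = 7217)
Add(N, Mul(-1, Pow(Add(Mul(153, Function('J')(-9)), 41777), -1))) = Add(7217, Mul(-1, Pow(Add(Mul(153, 0), 41777), -1))) = Add(7217, Mul(-1, Pow(Add(0, 41777), -1))) = Add(7217, Mul(-1, Pow(41777, -1))) = Add(7217, Mul(-1, Rational(1, 41777))) = Add(7217, Rational(-1, 41777)) = Rational(301504608, 41777)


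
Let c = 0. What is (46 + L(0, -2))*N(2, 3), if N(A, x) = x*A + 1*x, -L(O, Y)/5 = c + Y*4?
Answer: 774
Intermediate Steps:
L(O, Y) = -20*Y (L(O, Y) = -5*(0 + Y*4) = -5*(0 + 4*Y) = -20*Y)
N(A, x) = x + A*x (N(A, x) = A*x + x = x + A*x)
(46 + L(0, -2))*N(2, 3) = (46 - 20*(-2))*(3*(1 + 2)) = (46 + 40)*(3*3) = 86*9 = 774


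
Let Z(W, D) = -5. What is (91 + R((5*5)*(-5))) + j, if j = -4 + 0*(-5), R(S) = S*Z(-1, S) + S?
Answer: 587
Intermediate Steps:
R(S) = -4*S (R(S) = S*(-5) + S = -5*S + S = -4*S)
j = -4 (j = -4 + 0 = -4)
(91 + R((5*5)*(-5))) + j = (91 - 4*5*5*(-5)) - 4 = (91 - 100*(-5)) - 4 = (91 - 4*(-125)) - 4 = (91 + 500) - 4 = 591 - 4 = 587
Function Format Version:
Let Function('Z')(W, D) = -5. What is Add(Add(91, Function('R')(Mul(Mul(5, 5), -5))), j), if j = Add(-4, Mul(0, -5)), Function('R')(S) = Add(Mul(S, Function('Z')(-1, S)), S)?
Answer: 587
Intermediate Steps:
Function('R')(S) = Mul(-4, S) (Function('R')(S) = Add(Mul(S, -5), S) = Add(Mul(-5, S), S) = Mul(-4, S))
j = -4 (j = Add(-4, 0) = -4)
Add(Add(91, Function('R')(Mul(Mul(5, 5), -5))), j) = Add(Add(91, Mul(-4, Mul(Mul(5, 5), -5))), -4) = Add(Add(91, Mul(-4, Mul(25, -5))), -4) = Add(Add(91, Mul(-4, -125)), -4) = Add(Add(91, 500), -4) = Add(591, -4) = 587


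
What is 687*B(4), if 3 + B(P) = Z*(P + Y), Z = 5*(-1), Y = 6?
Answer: -36411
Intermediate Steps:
Z = -5
B(P) = -33 - 5*P (B(P) = -3 - 5*(P + 6) = -3 - 5*(6 + P) = -3 + (-30 - 5*P) = -33 - 5*P)
687*B(4) = 687*(-33 - 5*4) = 687*(-33 - 20) = 687*(-53) = -36411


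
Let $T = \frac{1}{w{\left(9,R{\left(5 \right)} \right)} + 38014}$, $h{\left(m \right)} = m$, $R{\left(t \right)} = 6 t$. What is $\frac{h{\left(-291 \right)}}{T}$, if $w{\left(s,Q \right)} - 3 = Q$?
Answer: $-11071677$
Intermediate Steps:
$w{\left(s,Q \right)} = 3 + Q$
$T = \frac{1}{38047}$ ($T = \frac{1}{\left(3 + 6 \cdot 5\right) + 38014} = \frac{1}{\left(3 + 30\right) + 38014} = \frac{1}{33 + 38014} = \frac{1}{38047} \approx 2.6283 \cdot 10^{-5}$)
$\frac{h{\left(-291 \right)}}{T} = - 291 \frac{1}{\frac{1}{38047}} = \left(-291\right) 38047 = -11071677$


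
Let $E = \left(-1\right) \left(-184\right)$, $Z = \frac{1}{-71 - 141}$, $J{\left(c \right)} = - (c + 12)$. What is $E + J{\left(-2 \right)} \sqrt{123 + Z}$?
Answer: $184 - \frac{25 \sqrt{55279}}{53} \approx 73.097$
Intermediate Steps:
$J{\left(c \right)} = -12 - c$ ($J{\left(c \right)} = - (12 + c) = -12 - c$)
$Z = - \frac{1}{212}$ ($Z = \frac{1}{-212} = - \frac{1}{212} \approx -0.004717$)
$E = 184$
$E + J{\left(-2 \right)} \sqrt{123 + Z} = 184 + \left(-12 - -2\right) \sqrt{123 - \frac{1}{212}} = 184 + \left(-12 + 2\right) \sqrt{\frac{26075}{212}} = 184 - 10 \frac{5 \sqrt{55279}}{106} = 184 - \frac{25 \sqrt{55279}}{53}$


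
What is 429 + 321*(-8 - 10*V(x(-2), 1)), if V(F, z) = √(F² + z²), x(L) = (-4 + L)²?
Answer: -2139 - 3210*√1297 ≈ -1.1774e+5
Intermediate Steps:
429 + 321*(-8 - 10*V(x(-2), 1)) = 429 + 321*(-8 - 10*√(((-4 - 2)²)² + 1²)) = 429 + 321*(-8 - 10*√(((-6)²)² + 1)) = 429 + 321*(-8 - 10*√(36² + 1)) = 429 + 321*(-8 - 10*√(1296 + 1)) = 429 + 321*(-8 - 10*√1297) = 429 + (-2568 - 3210*√1297) = -2139 - 3210*√1297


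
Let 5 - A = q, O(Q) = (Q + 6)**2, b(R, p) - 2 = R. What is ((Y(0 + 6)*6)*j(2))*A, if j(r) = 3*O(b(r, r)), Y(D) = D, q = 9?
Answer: -43200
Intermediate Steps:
b(R, p) = 2 + R
O(Q) = (6 + Q)**2
A = -4 (A = 5 - 1*9 = 5 - 9 = -4)
j(r) = 3*(8 + r)**2 (j(r) = 3*(6 + (2 + r))**2 = 3*(8 + r)**2)
((Y(0 + 6)*6)*j(2))*A = (((0 + 6)*6)*(3*(8 + 2)**2))*(-4) = ((6*6)*(3*10**2))*(-4) = (36*(3*100))*(-4) = (36*300)*(-4) = 10800*(-4) = -43200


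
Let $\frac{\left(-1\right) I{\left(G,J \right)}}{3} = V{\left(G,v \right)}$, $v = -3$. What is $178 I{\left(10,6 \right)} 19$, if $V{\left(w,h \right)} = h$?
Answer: $30438$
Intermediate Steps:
$I{\left(G,J \right)} = 9$ ($I{\left(G,J \right)} = \left(-3\right) \left(-3\right) = 9$)
$178 I{\left(10,6 \right)} 19 = 178 \cdot 9 \cdot 19 = 1602 \cdot 19 = 30438$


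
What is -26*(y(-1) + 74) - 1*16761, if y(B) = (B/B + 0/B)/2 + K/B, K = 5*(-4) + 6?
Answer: -19062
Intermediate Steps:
K = -14 (K = -20 + 6 = -14)
y(B) = ½ - 14/B (y(B) = (B/B + 0/B)/2 - 14/B = (1 + 0)*(½) - 14/B = 1*(½) - 14/B = ½ - 14/B)
-26*(y(-1) + 74) - 1*16761 = -26*((½)*(-28 - 1)/(-1) + 74) - 1*16761 = -26*((½)*(-1)*(-29) + 74) - 16761 = -26*(29/2 + 74) - 16761 = -26*177/2 - 16761 = -2301 - 16761 = -19062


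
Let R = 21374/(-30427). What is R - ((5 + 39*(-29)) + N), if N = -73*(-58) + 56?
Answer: -96292402/30427 ≈ -3164.7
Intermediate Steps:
N = 4290 (N = 4234 + 56 = 4290)
R = -21374/30427 (R = 21374*(-1/30427) = -21374/30427 ≈ -0.70247)
R - ((5 + 39*(-29)) + N) = -21374/30427 - ((5 + 39*(-29)) + 4290) = -21374/30427 - ((5 - 1131) + 4290) = -21374/30427 - (-1126 + 4290) = -21374/30427 - 1*3164 = -21374/30427 - 3164 = -96292402/30427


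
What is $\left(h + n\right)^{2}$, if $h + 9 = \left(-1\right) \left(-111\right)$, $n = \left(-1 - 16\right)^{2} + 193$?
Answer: $341056$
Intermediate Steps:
$n = 482$ ($n = \left(-1 - 16\right)^{2} + 193 = \left(-17\right)^{2} + 193 = 289 + 193 = 482$)
$h = 102$ ($h = -9 - -111 = -9 + 111 = 102$)
$\left(h + n\right)^{2} = \left(102 + 482\right)^{2} = 584^{2} = 341056$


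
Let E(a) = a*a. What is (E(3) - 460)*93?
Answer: -41943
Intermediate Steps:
E(a) = a²
(E(3) - 460)*93 = (3² - 460)*93 = (9 - 460)*93 = -451*93 = -41943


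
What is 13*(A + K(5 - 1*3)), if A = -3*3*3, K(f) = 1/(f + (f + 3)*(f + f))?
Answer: -7709/22 ≈ -350.41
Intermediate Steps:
K(f) = 1/(f + 2*f*(3 + f)) (K(f) = 1/(f + (3 + f)*(2*f)) = 1/(f + 2*f*(3 + f)))
A = -27 (A = -9*3 = -27)
13*(A + K(5 - 1*3)) = 13*(-27 + 1/((5 - 1*3)*(7 + 2*(5 - 1*3)))) = 13*(-27 + 1/((5 - 3)*(7 + 2*(5 - 3)))) = 13*(-27 + 1/(2*(7 + 2*2))) = 13*(-27 + 1/(2*(7 + 4))) = 13*(-27 + (½)/11) = 13*(-27 + (½)*(1/11)) = 13*(-27 + 1/22) = 13*(-593/22) = -7709/22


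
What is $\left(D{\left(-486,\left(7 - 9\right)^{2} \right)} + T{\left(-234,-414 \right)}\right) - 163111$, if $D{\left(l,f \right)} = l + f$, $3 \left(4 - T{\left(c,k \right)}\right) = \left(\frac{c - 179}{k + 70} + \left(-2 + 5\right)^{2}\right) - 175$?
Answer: $- \frac{56255719}{344} \approx -1.6353 \cdot 10^{5}$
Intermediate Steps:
$T{\left(c,k \right)} = \frac{178}{3} - \frac{-179 + c}{3 \left(70 + k\right)}$ ($T{\left(c,k \right)} = 4 - \frac{\left(\frac{c - 179}{k + 70} + \left(-2 + 5\right)^{2}\right) - 175}{3} = 4 - \frac{\left(\frac{-179 + c}{70 + k} + 3^{2}\right) - 175}{3} = 4 - \frac{\left(\frac{-179 + c}{70 + k} + 9\right) - 175}{3} = 4 - \frac{\left(9 + \frac{-179 + c}{70 + k}\right) - 175}{3} = 4 - \frac{-166 + \frac{-179 + c}{70 + k}}{3} = 4 - \left(- \frac{166}{3} + \frac{-179 + c}{3 \left(70 + k\right)}\right) = \frac{178}{3} - \frac{-179 + c}{3 \left(70 + k\right)}$)
$D{\left(l,f \right)} = f + l$
$\left(D{\left(-486,\left(7 - 9\right)^{2} \right)} + T{\left(-234,-414 \right)}\right) - 163111 = \left(\left(\left(7 - 9\right)^{2} - 486\right) + \frac{12639 - -234 + 178 \left(-414\right)}{3 \left(70 - 414\right)}\right) - 163111 = \left(\left(\left(-2\right)^{2} - 486\right) + \frac{12639 + 234 - 73692}{3 \left(-344\right)}\right) - 163111 = \left(\left(4 - 486\right) + \frac{1}{3} \left(- \frac{1}{344}\right) \left(-60819\right)\right) - 163111 = \left(-482 + \frac{20273}{344}\right) - 163111 = - \frac{145535}{344} - 163111 = - \frac{56255719}{344}$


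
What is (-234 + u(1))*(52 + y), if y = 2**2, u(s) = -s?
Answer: -13160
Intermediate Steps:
y = 4
(-234 + u(1))*(52 + y) = (-234 - 1*1)*(52 + 4) = (-234 - 1)*56 = -235*56 = -13160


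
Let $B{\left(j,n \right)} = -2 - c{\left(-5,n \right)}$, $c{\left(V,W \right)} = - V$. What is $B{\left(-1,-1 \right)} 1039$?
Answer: $-7273$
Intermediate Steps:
$B{\left(j,n \right)} = -7$ ($B{\left(j,n \right)} = -2 - \left(-1\right) \left(-5\right) = -2 - 5 = -7$)
$B{\left(-1,-1 \right)} 1039 = \left(-7\right) 1039 = -7273$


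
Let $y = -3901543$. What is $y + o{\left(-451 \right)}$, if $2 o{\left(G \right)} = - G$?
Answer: $- \frac{7802635}{2} \approx -3.9013 \cdot 10^{6}$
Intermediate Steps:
$o{\left(G \right)} = - \frac{G}{2}$ ($o{\left(G \right)} = \frac{\left(-1\right) G}{2} = - \frac{G}{2}$)
$y + o{\left(-451 \right)} = -3901543 - - \frac{451}{2} = -3901543 + \frac{451}{2} = - \frac{7802635}{2}$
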